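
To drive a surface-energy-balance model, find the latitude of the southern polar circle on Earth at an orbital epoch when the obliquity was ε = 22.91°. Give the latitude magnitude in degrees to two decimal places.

The polar circle is the lowest latitude that experiences at least one full rotation of continuous darkness at the northern-summer solstice; it lies at |ϕ| = 90° − ε = 90° − 22.91° = 67.09°.

67.09°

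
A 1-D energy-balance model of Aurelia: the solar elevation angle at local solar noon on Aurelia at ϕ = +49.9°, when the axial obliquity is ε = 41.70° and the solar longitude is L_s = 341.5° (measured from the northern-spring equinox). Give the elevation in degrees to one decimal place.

27.9°

Solar declination: sin δ = sin ε · sin L_s = sin 41.70° × sin 341.5° = -0.21108, so δ = -12.186°.
At local noon the hour angle is zero, so the zenith angle equals |ϕ − δ| = |+49.9° − (-12.186°)| = 62.086°.
Elevation = 90° − 62.086° = 27.9°.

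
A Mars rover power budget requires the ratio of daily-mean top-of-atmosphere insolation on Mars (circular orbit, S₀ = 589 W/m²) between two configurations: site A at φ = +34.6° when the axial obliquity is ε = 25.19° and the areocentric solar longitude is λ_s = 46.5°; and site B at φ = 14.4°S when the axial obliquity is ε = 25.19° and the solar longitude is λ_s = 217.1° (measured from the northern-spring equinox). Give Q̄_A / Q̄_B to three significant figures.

— Configuration A (φ=+34.6°):
sin δ = sin 25.19° × sin 46.5° = 0.30873, so δ = +17.983°.
cos H₀ = −tan(+34.6°) tan(+17.983°) = -0.2239, H₀ = 1.7966 rad.
Bracket: H₀ sin φ sin δ + cos φ cos δ sin H₀ = 1.7966×0.56784×0.30873 + 0.82314×0.95115×0.97461 = 0.314961 + 0.763051 = 1.078012.
Q̄ = (S₀/π) × [bracket] = (589/π) × 1.078012 = 202.11 W/m².
— Configuration B (φ=-14.4°):
Solar declination: sin δ = sin ε · sin λ_s = sin 25.19° × sin 217.1° = -0.25674, so δ = -14.877°.
cos H₀ = −tan(-14.4°) tan(-14.877°) = -0.0682, H₀ = 1.6391 rad.
Bracket: H₀ sin φ sin δ + cos φ cos δ sin H₀ = 1.6391×-0.24869×-0.25674 + 0.96858×0.96648×0.99767 = 0.104654 + 0.933932 = 1.038586.
Q̄ = (S₀/π) × [bracket] = (589/π) × 1.038586 = 194.72 W/m².
Ratio Q̄_A / Q̄_B = 202.11 / 194.72 = 1.038.

Q̄_A / Q̄_B ≈ 1.04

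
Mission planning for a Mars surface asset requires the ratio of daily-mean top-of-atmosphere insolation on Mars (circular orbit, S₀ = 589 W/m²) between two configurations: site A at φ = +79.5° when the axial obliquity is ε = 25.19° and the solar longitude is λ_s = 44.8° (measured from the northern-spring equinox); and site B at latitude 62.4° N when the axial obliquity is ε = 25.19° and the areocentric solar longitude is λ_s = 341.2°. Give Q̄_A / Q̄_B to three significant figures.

— Configuration A (φ=+79.5°):
Solar declination: sin δ = sin ε · sin λ_s = sin 25.19° × sin 44.8° = 0.29991, so δ = +17.452°.
cos H₀ = −tan(+79.5°) tan(+17.452°) = -1.6962 ≤ −1 ⇒ polar day, H₀ = π.
Bracket: H₀ sin φ sin δ + cos φ cos δ sin H₀ = 3.1416×0.98325×0.29991 + 0.18224×0.95397×0.00000 = 0.926415 + 0.000000 = 0.926415.
Q̄ = (S₀/π) × [bracket] = (589/π) × 0.926415 = 173.69 W/m².
— Configuration B (φ=+62.4°):
sin δ = sin 25.19° × sin 341.2° = -0.13716, so δ = -7.884°.
cos H₀ = −tan(+62.4°) tan(-7.884°) = 0.2649, H₀ = 1.3027 rad.
Bracket: H₀ sin φ sin δ + cos φ cos δ sin H₀ = 1.3027×0.88620×-0.13716 + 0.46330×0.99055×0.96428 = -0.158345 + 0.442529 = 0.284184.
Q̄ = (S₀/π) × [bracket] = (589/π) × 0.284184 = 53.280 W/m².
Ratio Q̄_A / Q̄_B = 173.69 / 53.280 = 3.260.

Q̄_A / Q̄_B ≈ 3.26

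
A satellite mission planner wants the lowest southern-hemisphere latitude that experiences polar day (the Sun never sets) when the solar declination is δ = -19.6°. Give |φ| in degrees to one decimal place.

|φ| = 70.4°

Polar day requires cos H₀ = −tan φ tan δ ≤ −1, i.e. tan φ tan δ ≥ 1.
The boundary is |tan φ| · |tan δ| = 1, so |φ| = 90° − |δ| = 90° − 19.6° = 70.4° in the southern hemisphere.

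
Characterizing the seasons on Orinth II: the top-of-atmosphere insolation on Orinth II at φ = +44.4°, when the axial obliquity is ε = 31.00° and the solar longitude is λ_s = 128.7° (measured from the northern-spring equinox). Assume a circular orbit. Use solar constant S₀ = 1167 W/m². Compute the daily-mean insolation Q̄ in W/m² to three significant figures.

Q̄ ≈ 430 W/m²

Solar declination: sin δ = sin ε · sin λ_s = sin 31.00° × sin 128.7° = 0.40195, so δ = +23.700°.
cos H₀ = −tan(+44.4°) tan(+23.700°) = -0.4299, H₀ = 2.0152 rad.
Bracket: H₀ sin φ sin δ + cos φ cos δ sin H₀ = 2.0152×0.69966×0.40195 + 0.71447×0.91566×0.90289 = 0.566731 + 0.590681 = 1.157412.
Q̄ = (S₀/π) × [bracket] = (1167/π) × 1.157412 = 429.9 W/m².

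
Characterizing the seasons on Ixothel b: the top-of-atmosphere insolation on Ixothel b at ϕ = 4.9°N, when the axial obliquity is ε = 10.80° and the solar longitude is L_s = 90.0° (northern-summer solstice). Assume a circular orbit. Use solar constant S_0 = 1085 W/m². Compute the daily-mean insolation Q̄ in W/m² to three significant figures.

Solar declination: sin δ = sin ε · sin L_s = sin 10.80° × sin 90.0° = 0.18738, so δ = +10.800°.
cos h₀ = −tan(+4.9°) tan(+10.800°) = -0.0164, h₀ = 1.5872 rad.
Bracket: h₀ sin ϕ sin δ + cos ϕ cos δ sin h₀ = 1.5872×0.08542×0.18738 + 0.99635×0.98229×0.99987 = 0.025405 + 0.978577 = 1.003982.
Q̄ = (S_0/π) × [bracket] = (1085/π) × 1.003982 = 346.7 W/m².

Q̄ ≈ 347 W/m²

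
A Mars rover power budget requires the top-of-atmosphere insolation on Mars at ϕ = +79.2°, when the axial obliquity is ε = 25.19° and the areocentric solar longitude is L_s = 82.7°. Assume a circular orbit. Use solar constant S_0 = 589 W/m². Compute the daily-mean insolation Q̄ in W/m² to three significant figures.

Q̄ ≈ 244 W/m²

sin δ = sin 25.19° × sin 82.7° = 0.42217, so δ = +24.972°.
cos h₀ = −tan(+79.2°) tan(+24.972°) = -2.4413 ≤ −1 ⇒ polar day, h₀ = π.
Bracket: h₀ sin ϕ sin δ + cos ϕ cos δ sin h₀ = 3.1416×0.98229×0.42217 + 0.18738×0.90652×0.00000 = 1.302801 + 0.000000 = 1.302801.
Q̄ = (S_0/π) × [bracket] = (589/π) × 1.302801 = 244.3 W/m².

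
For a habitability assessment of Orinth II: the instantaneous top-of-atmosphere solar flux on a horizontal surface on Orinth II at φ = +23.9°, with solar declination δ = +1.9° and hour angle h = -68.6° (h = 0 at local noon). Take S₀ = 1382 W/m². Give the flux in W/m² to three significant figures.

479 W/m²

cos θ_z = sin φ sin δ + cos φ cos δ cos h = 0.013433 + 0.333407 = 0.346840.
Flux = S₀ · cos θ_z = 1382 × 0.346840 = 479.3 W/m².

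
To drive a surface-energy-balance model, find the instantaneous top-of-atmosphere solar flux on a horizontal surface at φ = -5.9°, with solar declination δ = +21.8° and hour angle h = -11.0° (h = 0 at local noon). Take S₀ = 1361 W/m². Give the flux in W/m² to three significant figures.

cos θ_z = sin φ sin δ + cos φ cos δ cos h = -0.038174 + 0.906599 = 0.868425.
Flux = S₀ · cos θ_z = 1361 × 0.868425 = 1182 W/m².

1.18e+03 W/m²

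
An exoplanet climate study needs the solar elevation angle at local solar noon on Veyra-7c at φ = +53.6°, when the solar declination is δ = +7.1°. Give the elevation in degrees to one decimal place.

43.5°

At local noon the hour angle is zero, so the zenith angle equals |φ − δ| = |+53.6° − (+7.100°)| = 46.500°.
Elevation = 90° − 46.500° = 43.5°.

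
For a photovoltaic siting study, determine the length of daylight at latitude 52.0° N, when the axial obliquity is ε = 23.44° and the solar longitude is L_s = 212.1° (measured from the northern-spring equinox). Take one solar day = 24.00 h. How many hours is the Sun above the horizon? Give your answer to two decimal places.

Solar declination: sin δ = sin ε · sin L_s = sin 23.44° × sin 212.1° = -0.21138, so δ = -12.203°.
cos h₀ = −tan ϕ · tan δ = −tan(+52.0°) × tan(-12.203°) = 0.2768, so h₀ = 1.2903 rad = 73.93°.
Daylight = 2h₀/(2π) × 24.00 h = (1.2903/π) × 24.00 = 9.86 h.

9.86 h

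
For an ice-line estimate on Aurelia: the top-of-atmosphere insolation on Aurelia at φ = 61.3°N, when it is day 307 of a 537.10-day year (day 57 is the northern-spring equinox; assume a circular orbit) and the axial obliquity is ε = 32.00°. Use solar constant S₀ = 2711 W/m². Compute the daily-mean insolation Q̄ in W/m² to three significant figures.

Solar longitude: λ_s = 360° × (307 − 57)/537.10 = 167.567°.
sin δ = sin 32.00° × sin 167.567° = 0.11409, so δ = +6.551°.
cos H₀ = −tan(+61.3°) tan(+6.551°) = -0.2098, H₀ = 1.7821 rad.
Bracket: H₀ sin φ sin δ + cos φ cos δ sin H₀ = 1.7821×0.87715×0.11409 + 0.48022×0.99347×0.97775 = 0.178342 + 0.466469 = 0.644811.
Q̄ = (S₀/π) × [bracket] = (2711/π) × 0.644811 = 556.4 W/m².

Q̄ ≈ 556 W/m²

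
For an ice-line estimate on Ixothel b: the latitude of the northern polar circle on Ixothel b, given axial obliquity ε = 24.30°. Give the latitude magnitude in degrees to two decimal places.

The polar circle is the lowest latitude that experiences at least one full rotation of continuous daylight at the northern-summer solstice; it lies at |φ| = 90° − ε = 90° − 24.30° = 65.70°.

65.70°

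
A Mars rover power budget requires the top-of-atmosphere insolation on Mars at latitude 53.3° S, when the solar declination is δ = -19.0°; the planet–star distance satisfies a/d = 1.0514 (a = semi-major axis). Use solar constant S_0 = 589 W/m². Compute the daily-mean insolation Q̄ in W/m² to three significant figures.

Q̄ ≈ 215 W/m²

cos h₀ = −tan(-53.3°) tan(-19.000°) = -0.4620, h₀ = 2.0510 rad.
Bracket: h₀ sin ϕ sin δ + cos ϕ cos δ sin h₀ = 2.0510×-0.80178×-0.32557 + 0.59763×0.94552×0.88691 = 0.535384 + 0.501167 = 1.036551.
Inverse-square distance factor (a/d)² = 1.0514² = 1.105442.
Q̄ = (S_0/π) × 1.105442 × [bracket] = (589/π) × 1.105442 × 1.036551 = 214.8 W/m².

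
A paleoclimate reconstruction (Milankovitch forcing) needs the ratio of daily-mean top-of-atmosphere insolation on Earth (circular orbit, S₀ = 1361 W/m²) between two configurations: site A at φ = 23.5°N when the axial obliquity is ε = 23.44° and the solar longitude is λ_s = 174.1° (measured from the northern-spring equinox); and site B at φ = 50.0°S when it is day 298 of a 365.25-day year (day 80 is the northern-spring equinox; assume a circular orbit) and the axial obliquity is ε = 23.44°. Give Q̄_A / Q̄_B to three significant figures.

— Configuration A (φ=+23.5°):
Solar declination: sin δ = sin ε · sin λ_s = sin 23.44° × sin 174.1° = 0.04089, so δ = +2.343°.
cos H₀ = −tan(+23.5°) tan(+2.343°) = -0.0178, H₀ = 1.5886 rad.
Bracket: H₀ sin φ sin δ + cos φ cos δ sin H₀ = 1.5886×0.39875×0.04089 + 0.91706×0.99916×0.99984 = 0.025902 + 0.916143 = 0.942045.
Q̄ = (S₀/π) × [bracket] = (1361/π) × 0.942045 = 408.11 W/m².
— Configuration B (φ=-50.0°):
Solar longitude: λ_s = 360° × (298 − 80)/365.25 = 214.867°.
sin δ = sin 23.44° × sin 214.867° = -0.22740, so δ = -13.144°.
cos H₀ = −tan(-50.0°) tan(-13.144°) = -0.2783, H₀ = 1.8528 rad.
Bracket: H₀ sin φ sin δ + cos φ cos δ sin H₀ = 1.8528×-0.76604×-0.22740 + 0.64279×0.97380×0.96049 = 0.322753 + 0.601218 = 0.923971.
Q̄ = (S₀/π) × [bracket] = (1361/π) × 0.923971 = 400.28 W/m².
Ratio Q̄_A / Q̄_B = 408.11 / 400.28 = 1.020.

Q̄_A / Q̄_B ≈ 1.02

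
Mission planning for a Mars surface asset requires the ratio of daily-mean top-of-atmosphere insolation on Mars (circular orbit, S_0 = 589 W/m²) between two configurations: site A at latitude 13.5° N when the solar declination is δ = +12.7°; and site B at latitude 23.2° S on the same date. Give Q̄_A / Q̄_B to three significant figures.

— Configuration A (ϕ=+13.5°):
cos h₀ = −tan(+13.5°) tan(+12.700°) = -0.0541, h₀ = 1.6249 rad.
Bracket: h₀ sin ϕ sin δ + cos ϕ cos δ sin h₀ = 1.6249×0.23345×0.21985 + 0.97237×0.97553×0.99854 = 0.083396 + 0.947191 = 1.030587.
Q̄ = (S_0/π) × [bracket] = (589/π) × 1.030587 = 193.22 W/m².
— Configuration B (ϕ=-23.2°):
cos h₀ = −tan(-23.2°) tan(+12.700°) = 0.0966, h₀ = 1.4741 rad.
Bracket: h₀ sin ϕ sin δ + cos ϕ cos δ sin h₀ = 1.4741×-0.39394×0.21985 + 0.91914×0.97553×0.99532 = -0.127668 + 0.892452 = 0.764784.
Q̄ = (S_0/π) × [bracket] = (589/π) × 0.764784 = 143.39 W/m².
Ratio Q̄_A / Q̄_B = 193.22 / 143.39 = 1.348.

Q̄_A / Q̄_B ≈ 1.35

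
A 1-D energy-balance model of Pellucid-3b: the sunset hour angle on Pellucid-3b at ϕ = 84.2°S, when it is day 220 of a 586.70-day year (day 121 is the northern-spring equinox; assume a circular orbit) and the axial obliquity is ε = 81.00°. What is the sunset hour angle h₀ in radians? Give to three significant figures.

h₀ = 0.00 rad

Solar longitude: L_s = 360° × (220 − 121)/586.70 = 60.747°.
sin δ = sin 81.00° × sin 60.747° = 0.86173, so δ = +59.511°.
cos h₀ = −tan ϕ · tan δ = 16.7204 ≥ 1, so the host star never rises (polar night) and h₀ = 0.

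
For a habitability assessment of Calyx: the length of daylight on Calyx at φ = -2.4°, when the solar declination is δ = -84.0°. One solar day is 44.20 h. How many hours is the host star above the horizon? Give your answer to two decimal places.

27.87 h

cos H₀ = −tan φ · tan δ = −tan(-2.4°) × tan(-84.000°) = -0.3988, so H₀ = 1.9810 rad = 113.50°.
Daylight = 2H₀/(2π) × 44.20 h = (1.9810/π) × 44.20 = 27.87 h.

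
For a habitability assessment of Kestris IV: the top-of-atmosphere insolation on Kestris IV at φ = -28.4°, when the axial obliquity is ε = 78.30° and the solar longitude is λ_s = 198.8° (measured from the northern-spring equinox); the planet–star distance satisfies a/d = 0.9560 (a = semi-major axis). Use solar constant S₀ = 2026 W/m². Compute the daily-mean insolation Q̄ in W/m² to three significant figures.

Solar declination: sin δ = sin ε · sin λ_s = sin 78.30° × sin 198.8° = -0.31557, so δ = -18.395°.
cos H₀ = −tan(-28.4°) tan(-18.395°) = -0.1798, H₀ = 1.7516 rad.
Bracket: H₀ sin φ sin δ + cos φ cos δ sin H₀ = 1.7516×-0.47562×-0.31557 + 0.87965×0.94890×0.98370 = 0.262900 + 0.821094 = 1.083994.
Inverse-square distance factor (a/d)² = 0.9560² = 0.913936.
Q̄ = (S₀/π) × 0.913936 × [bracket] = (2026/π) × 0.913936 × 1.083994 = 638.9 W/m².

Q̄ ≈ 639 W/m²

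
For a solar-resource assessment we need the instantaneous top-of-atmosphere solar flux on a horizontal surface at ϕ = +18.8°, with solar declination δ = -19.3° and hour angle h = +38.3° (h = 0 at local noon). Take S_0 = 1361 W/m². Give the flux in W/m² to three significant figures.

cos θ_z = sin ϕ sin δ + cos ϕ cos δ cos h = -0.106513 + 0.701157 = 0.594644.
Flux = S_0 · cos θ_z = 1361 × 0.594644 = 809.3 W/m².

809 W/m²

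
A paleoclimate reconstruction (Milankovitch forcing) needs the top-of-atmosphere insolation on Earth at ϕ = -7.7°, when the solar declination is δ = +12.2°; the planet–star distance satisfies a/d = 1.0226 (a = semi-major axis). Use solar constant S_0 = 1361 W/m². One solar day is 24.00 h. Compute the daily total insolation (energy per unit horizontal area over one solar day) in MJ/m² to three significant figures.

cos h₀ = −tan(-7.7°) tan(+12.200°) = 0.0292, h₀ = 1.5416 rad.
Bracket: h₀ sin ϕ sin δ + cos ϕ cos δ sin h₀ = 1.5416×-0.13399×0.21132 + 0.99098×0.97742×0.99957 = -0.043650 + 0.968187 = 0.924537.
Inverse-square distance factor (a/d)² = 1.0226² = 1.045711.
Q̄ = (S_0/π) × 1.045711 × [bracket] = (1361/π) × 1.045711 × 0.924537 = 418.84 W/m².
Daily total = Q̄ × 24.00 h × 3600 s/h = 418.84 × 24.00 × 3600 / 10⁶ = 36.19 MJ/m².

36.2 MJ/m²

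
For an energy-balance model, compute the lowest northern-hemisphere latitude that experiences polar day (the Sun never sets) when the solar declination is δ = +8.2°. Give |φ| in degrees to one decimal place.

Polar day requires cos H₀ = −tan φ tan δ ≤ −1, i.e. tan φ tan δ ≥ 1.
The boundary is |tan φ| · |tan δ| = 1, so |φ| = 90° − |δ| = 90° − 8.2° = 81.8° in the northern hemisphere.

|φ| = 81.8°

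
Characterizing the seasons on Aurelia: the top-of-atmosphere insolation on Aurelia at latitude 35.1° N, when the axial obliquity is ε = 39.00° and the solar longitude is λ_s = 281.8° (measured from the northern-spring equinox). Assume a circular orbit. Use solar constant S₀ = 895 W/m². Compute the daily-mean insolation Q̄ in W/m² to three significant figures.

Solar declination: sin δ = sin ε · sin λ_s = sin 39.00° × sin 281.8° = -0.61602, so δ = -38.026°.
cos H₀ = −tan(+35.1°) tan(-38.026°) = 0.5496, H₀ = 0.9889 rad.
Bracket: H₀ sin φ sin δ + cos φ cos δ sin H₀ = 0.9889×0.57501×-0.61602 + 0.81815×0.78773×0.83542 = -0.350286 + 0.538413 = 0.188127.
Q̄ = (S₀/π) × [bracket] = (895/π) × 0.188127 = 53.60 W/m².

Q̄ ≈ 53.6 W/m²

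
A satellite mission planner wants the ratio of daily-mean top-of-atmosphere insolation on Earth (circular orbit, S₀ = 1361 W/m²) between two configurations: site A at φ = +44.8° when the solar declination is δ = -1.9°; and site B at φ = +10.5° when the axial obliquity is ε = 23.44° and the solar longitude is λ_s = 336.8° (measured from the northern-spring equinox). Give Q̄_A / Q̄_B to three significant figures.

Q̄_A / Q̄_B ≈ 0.726

— Configuration A (φ=+44.8°):
cos H₀ = −tan(+44.8°) tan(-1.900°) = 0.0329, H₀ = 1.5378 rad.
Bracket: H₀ sin φ sin δ + cos φ cos δ sin H₀ = 1.5378×0.70463×-0.03316 + 0.70957×0.99945×0.99946 = -0.035932 + 0.708797 = 0.672865.
Q̄ = (S₀/π) × [bracket] = (1361/π) × 0.672865 = 291.50 W/m².
— Configuration B (φ=+10.5°):
Solar declination: sin δ = sin ε · sin λ_s = sin 23.44° × sin 336.8° = -0.15671, so δ = -9.016°.
cos H₀ = −tan(+10.5°) tan(-9.016°) = 0.0294, H₀ = 1.5414 rad.
Bracket: H₀ sin φ sin δ + cos φ cos δ sin H₀ = 1.5414×0.18224×-0.15671 + 0.98325×0.98765×0.99957 = -0.044021 + 0.970689 = 0.926668.
Q̄ = (S₀/π) × [bracket] = (1361/π) × 0.926668 = 401.45 W/m².
Ratio Q̄_A / Q̄_B = 291.50 / 401.45 = 0.7261.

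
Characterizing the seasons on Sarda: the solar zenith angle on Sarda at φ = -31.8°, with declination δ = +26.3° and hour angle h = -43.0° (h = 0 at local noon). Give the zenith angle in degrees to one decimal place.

θ_z = 71.1°

cos θ_z = sin φ sin δ + cos φ cos δ cos h = -0.233479 + 0.557231 = 0.323752.
θ_z = arccos(0.323752) = 71.1°.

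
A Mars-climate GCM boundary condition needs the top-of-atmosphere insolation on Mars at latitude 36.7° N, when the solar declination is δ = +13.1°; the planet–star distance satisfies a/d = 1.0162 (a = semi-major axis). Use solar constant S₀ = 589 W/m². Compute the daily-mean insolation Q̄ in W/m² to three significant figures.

cos H₀ = −tan(+36.7°) tan(+13.100°) = -0.1735, H₀ = 1.7451 rad.
Bracket: H₀ sin φ sin δ + cos φ cos δ sin H₀ = 1.7451×0.59763×0.22665 + 0.80178×0.97398×0.98484 = 0.236379 + 0.769079 = 1.005458.
Inverse-square distance factor (a/d)² = 1.0162² = 1.032662.
Q̄ = (S₀/π) × 1.032662 × [bracket] = (589/π) × 1.032662 × 1.005458 = 194.7 W/m².

Q̄ ≈ 195 W/m²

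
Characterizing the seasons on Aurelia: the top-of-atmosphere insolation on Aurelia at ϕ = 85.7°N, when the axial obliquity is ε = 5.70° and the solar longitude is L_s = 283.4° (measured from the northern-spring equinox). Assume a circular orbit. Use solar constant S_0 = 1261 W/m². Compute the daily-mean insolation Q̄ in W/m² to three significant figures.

Solar declination: sin δ = sin ε · sin L_s = sin 5.70° × sin 283.4° = -0.09662, so δ = -5.544°.
cos h₀ = −tan(+85.7°) tan(-5.544°) = 1.2910 ≥ 1 ⇒ polar night, h₀ = 0 and Q̄ = 0.

Q̄ ≈ 0.00 W/m²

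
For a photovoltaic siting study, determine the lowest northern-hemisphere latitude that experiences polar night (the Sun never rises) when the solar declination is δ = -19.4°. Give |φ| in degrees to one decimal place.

|φ| = 70.6°

Polar night requires cos H₀ = −tan φ tan δ ≥ 1, i.e. tan φ tan δ ≤ −1.
The boundary is |tan φ| · |tan δ| = 1, so |φ| = 90° − |δ| = 90° − 19.4° = 70.6° in the northern hemisphere.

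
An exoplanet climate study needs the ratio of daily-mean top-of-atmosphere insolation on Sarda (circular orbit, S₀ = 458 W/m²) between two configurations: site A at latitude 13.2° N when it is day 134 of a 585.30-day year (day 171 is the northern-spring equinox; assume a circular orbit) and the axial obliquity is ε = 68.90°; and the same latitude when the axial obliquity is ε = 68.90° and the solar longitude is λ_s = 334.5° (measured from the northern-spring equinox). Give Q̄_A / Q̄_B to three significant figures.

— Configuration A (φ=+13.2°):
Solar longitude: λ_s = 360° × (134 − 171)/585.30 = -22.758°, i.e. -22.758° + 360° = 337.242°.
sin δ = sin 68.90° × sin 337.242° = -0.36090, so δ = -21.155°.
cos H₀ = −tan(+13.2°) tan(-21.155°) = 0.0908, H₀ = 1.4799 rad.
Bracket: H₀ sin φ sin δ + cos φ cos δ sin H₀ = 1.4799×0.22835×-0.36090 + 0.97358×0.93261×0.99587 = -0.121961 + 0.904221 = 0.782260.
Q̄ = (S₀/π) × [bracket] = (458/π) × 0.782260 = 114.04 W/m².
— Configuration B (φ=+13.2°):
Solar declination: sin δ = sin ε · sin λ_s = sin 68.90° × sin 334.5° = -0.40165, so δ = -23.681°.
cos H₀ = −tan(+13.2°) tan(-23.681°) = 0.1029, H₀ = 1.4677 rad.
Bracket: H₀ sin φ sin δ + cos φ cos δ sin H₀ = 1.4677×0.22835×-0.40165 + 0.97358×0.91579×0.99470 = -0.134613 + 0.886869 = 0.752256.
Q̄ = (S₀/π) × [bracket] = (458/π) × 0.752256 = 109.67 W/m².
Ratio Q̄_A / Q̄_B = 114.04 / 109.67 = 1.040.

Q̄_A / Q̄_B ≈ 1.04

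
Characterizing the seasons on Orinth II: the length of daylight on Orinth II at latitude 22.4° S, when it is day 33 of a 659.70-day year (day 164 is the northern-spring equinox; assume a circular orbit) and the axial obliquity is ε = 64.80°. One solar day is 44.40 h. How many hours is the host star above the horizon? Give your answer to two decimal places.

32.93 h

Solar longitude: λ_s = 360° × (33 − 164)/659.70 = -71.487°, i.e. -71.487° + 360° = 288.513°.
sin δ = sin 64.80° × sin 288.513° = -0.85800, so δ = -59.093°.
cos H₀ = −tan φ · tan δ = −tan(-22.4°) × tan(-59.093°) = -0.6885, so H₀ = 2.3302 rad = 133.51°.
Daylight = 2H₀/(2π) × 44.40 h = (2.3302/π) × 44.40 = 32.93 h.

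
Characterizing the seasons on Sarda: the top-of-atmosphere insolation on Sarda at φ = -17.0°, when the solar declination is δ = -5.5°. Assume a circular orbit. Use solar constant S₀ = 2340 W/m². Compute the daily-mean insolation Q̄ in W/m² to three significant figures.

Q̄ ≈ 742 W/m²

cos H₀ = −tan(-17.0°) tan(-5.500°) = -0.0294, H₀ = 1.6002 rad.
Bracket: H₀ sin φ sin δ + cos φ cos δ sin H₀ = 1.6002×-0.29237×-0.09585 + 0.95630×0.99540×0.99957 = 0.044843 + 0.951492 = 0.996335.
Q̄ = (S₀/π) × [bracket] = (2340/π) × 0.996335 = 742.1 W/m².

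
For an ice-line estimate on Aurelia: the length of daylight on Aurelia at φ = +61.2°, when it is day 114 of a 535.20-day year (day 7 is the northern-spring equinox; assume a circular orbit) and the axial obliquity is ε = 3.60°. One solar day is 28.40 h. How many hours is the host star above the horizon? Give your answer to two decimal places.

Solar longitude: λ_s = 360° × (114 − 7)/535.20 = 71.973°.
sin δ = sin 3.60° × sin 71.973° = 0.05971, so δ = +3.423°.
cos H₀ = −tan φ · tan δ = −tan(+61.2°) × tan(+3.423°) = -0.1088, so H₀ = 1.6798 rad = 96.25°.
Daylight = 2H₀/(2π) × 28.40 h = (1.6798/π) × 28.40 = 15.19 h.

15.19 h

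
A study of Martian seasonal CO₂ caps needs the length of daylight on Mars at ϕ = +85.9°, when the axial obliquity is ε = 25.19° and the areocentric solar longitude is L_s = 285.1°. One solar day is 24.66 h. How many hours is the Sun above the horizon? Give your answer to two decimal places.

sin δ = sin 25.19° × sin 285.1° = -0.41093, so δ = -24.263°.
cos h₀ = −tan ϕ · tan δ = 6.2882 ≥ 1, so the Sun never rises (polar night) and h₀ = 0.
Daylight = 2h₀/(2π) × 24.66 h = (0.0000/π) × 24.66 = 0.00 h.

0.00 h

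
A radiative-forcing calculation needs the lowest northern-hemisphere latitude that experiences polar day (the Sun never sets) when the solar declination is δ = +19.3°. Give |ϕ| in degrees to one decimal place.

Polar day requires cos h₀ = −tan ϕ tan δ ≤ −1, i.e. tan ϕ tan δ ≥ 1.
The boundary is |tan ϕ| · |tan δ| = 1, so |ϕ| = 90° − |δ| = 90° − 19.3° = 70.7° in the northern hemisphere.

|ϕ| = 70.7°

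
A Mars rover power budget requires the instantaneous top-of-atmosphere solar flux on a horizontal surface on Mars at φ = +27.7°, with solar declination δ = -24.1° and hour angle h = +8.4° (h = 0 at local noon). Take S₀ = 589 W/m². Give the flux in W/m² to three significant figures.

cos θ_z = sin φ sin δ + cos φ cos δ cos h = -0.189809 + 0.799547 = 0.609738.
Flux = S₀ · cos θ_z = 589 × 0.609738 = 359.1 W/m².

359 W/m²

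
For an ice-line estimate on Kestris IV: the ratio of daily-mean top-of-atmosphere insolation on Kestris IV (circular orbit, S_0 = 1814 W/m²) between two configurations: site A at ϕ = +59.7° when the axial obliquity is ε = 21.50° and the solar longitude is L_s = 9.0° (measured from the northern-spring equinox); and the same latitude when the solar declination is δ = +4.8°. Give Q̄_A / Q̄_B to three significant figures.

Q̄_A / Q̄_B ≈ 0.940

— Configuration A (ϕ=+59.7°):
Solar declination: sin δ = sin ε · sin L_s = sin 21.50° × sin 9.0° = 0.05733, so δ = +3.287°.
cos h₀ = −tan(+59.7°) tan(+3.287°) = -0.0983, h₀ = 1.6692 rad.
Bracket: h₀ sin ϕ sin δ + cos ϕ cos δ sin h₀ = 1.6692×0.86340×0.05733 + 0.50453×0.99836×0.99516 = 0.082623 + 0.501265 = 0.583888.
Q̄ = (S_0/π) × [bracket] = (1814/π) × 0.583888 = 337.15 W/m².
— Configuration B (ϕ=+59.7°):
cos h₀ = −tan(+59.7°) tan(+4.800°) = -0.1437, h₀ = 1.7150 rad.
Bracket: h₀ sin ϕ sin δ + cos ϕ cos δ sin h₀ = 1.7150×0.86340×0.08368 + 0.50453×0.99649×0.98962 = 0.123908 + 0.497540 = 0.621448.
Q̄ = (S_0/π) × [bracket] = (1814/π) × 0.621448 = 358.83 W/m².
Ratio Q̄_A / Q̄_B = 337.15 / 358.83 = 0.9396.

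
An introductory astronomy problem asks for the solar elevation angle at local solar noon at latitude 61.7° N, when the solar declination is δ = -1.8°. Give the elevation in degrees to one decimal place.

At local noon the hour angle is zero, so the zenith angle equals |φ − δ| = |+61.7° − (-1.800°)| = 63.500°.
Elevation = 90° − 63.500° = 26.5°.

26.5°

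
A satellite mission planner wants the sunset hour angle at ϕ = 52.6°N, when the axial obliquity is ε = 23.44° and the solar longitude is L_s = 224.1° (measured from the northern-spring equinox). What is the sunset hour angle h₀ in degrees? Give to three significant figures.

Solar declination: sin δ = sin ε · sin L_s = sin 23.44° × sin 224.1° = -0.27683, so δ = -16.071°.
cos h₀ = −tan ϕ · tan δ = −tan(+52.6°) × tan(-16.071°) = 0.3768, so h₀ = 1.1845 rad = 67.86°.

h₀ = 67.9°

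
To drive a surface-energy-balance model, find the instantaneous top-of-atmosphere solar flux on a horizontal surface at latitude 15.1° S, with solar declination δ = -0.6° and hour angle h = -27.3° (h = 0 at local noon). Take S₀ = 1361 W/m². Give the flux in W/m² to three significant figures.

cos θ_z = sin φ sin δ + cos φ cos δ cos h = 0.002728 + 0.857889 = 0.860617.
Flux = S₀ · cos θ_z = 1361 × 0.860617 = 1171 W/m².

1.17e+03 W/m²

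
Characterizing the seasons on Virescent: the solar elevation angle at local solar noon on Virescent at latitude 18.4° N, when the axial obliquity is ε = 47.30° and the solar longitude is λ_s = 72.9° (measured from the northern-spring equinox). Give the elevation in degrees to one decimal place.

63.8°

Solar declination: sin δ = sin ε · sin λ_s = sin 47.30° × sin 72.9° = 0.70243, so δ = +44.622°.
At local noon the hour angle is zero, so the zenith angle equals |φ − δ| = |+18.4° − (+44.622°)| = 26.222°.
Elevation = 90° − 26.222° = 63.8°.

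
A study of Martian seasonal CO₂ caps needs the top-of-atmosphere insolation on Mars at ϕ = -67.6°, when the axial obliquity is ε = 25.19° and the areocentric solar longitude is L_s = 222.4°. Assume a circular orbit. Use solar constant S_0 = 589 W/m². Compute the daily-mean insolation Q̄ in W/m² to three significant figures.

sin δ = sin 25.19° × sin 222.4° = -0.28700, so δ = -16.678°.
cos h₀ = −tan(-67.6°) tan(-16.678°) = -0.7269, h₀ = 2.3846 rad.
Bracket: h₀ sin ϕ sin δ + cos ϕ cos δ sin h₀ = 2.3846×-0.92455×-0.28700 + 0.38107×0.95793×0.68676 = 0.632744 + 0.250694 = 0.883438.
Q̄ = (S_0/π) × [bracket] = (589/π) × 0.883438 = 165.6 W/m².

Q̄ ≈ 166 W/m²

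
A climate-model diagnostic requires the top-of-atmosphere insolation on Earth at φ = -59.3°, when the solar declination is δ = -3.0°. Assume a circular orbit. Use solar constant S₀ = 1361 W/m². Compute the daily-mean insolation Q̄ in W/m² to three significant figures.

Q̄ ≈ 252 W/m²

cos H₀ = −tan(-59.3°) tan(-3.000°) = -0.0883, H₀ = 1.6592 rad.
Bracket: H₀ sin φ sin δ + cos φ cos δ sin H₀ = 1.6592×-0.85985×-0.05234 + 0.51054×0.99863×0.99610 = 0.074672 + 0.507852 = 0.582524.
Q̄ = (S₀/π) × [bracket] = (1361/π) × 0.582524 = 252.4 W/m².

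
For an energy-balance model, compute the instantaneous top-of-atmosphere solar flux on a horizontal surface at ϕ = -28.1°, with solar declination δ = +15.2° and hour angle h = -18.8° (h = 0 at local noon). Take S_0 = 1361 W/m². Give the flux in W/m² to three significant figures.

cos θ_z = sin ϕ sin δ + cos ϕ cos δ cos h = -0.123494 + 0.805851 = 0.682357.
Flux = S_0 · cos θ_z = 1361 × 0.682357 = 928.7 W/m².

929 W/m²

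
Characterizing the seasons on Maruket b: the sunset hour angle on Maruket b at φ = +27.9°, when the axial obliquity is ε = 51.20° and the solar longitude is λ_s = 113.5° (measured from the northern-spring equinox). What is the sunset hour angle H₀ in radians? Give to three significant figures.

H₀ = 2.14 rad

Solar declination: sin δ = sin ε · sin λ_s = sin 51.20° × sin 113.5° = 0.71470, so δ = +45.619°.
cos H₀ = −tan φ · tan δ = −tan(+27.9°) × tan(+45.619°) = -0.5410, so H₀ = 2.1425 rad = 122.75°.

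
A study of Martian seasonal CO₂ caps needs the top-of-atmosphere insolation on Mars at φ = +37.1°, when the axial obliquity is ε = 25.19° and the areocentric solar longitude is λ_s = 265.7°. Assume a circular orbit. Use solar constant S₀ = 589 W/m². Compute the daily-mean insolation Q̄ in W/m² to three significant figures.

Q̄ ≈ 68.6 W/m²

sin δ = sin 25.19° × sin 265.7° = -0.42442, so δ = -25.114°.
cos H₀ = −tan(+37.1°) tan(-25.114°) = 0.3545, H₀ = 1.2084 rad.
Bracket: H₀ sin φ sin δ + cos φ cos δ sin H₀ = 1.2084×0.60321×-0.42442 + 0.79758×0.90546×0.93506 = -0.309368 + 0.675279 = 0.365911.
Q̄ = (S₀/π) × [bracket] = (589/π) × 0.365911 = 68.60 W/m².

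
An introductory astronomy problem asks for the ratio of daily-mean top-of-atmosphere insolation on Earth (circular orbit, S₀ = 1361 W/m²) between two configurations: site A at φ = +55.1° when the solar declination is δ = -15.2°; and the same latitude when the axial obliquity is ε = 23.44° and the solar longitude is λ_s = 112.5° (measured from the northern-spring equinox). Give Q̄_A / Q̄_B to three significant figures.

— Configuration A (φ=+55.1°):
cos H₀ = −tan(+55.1°) tan(-15.200°) = 0.3895, H₀ = 1.1707 rad.
Bracket: H₀ sin φ sin δ + cos φ cos δ sin H₀ = 1.1707×0.82015×-0.26219 + 0.57215×0.96502×0.92104 = -0.251742 + 0.508540 = 0.256798.
Q̄ = (S₀/π) × [bracket] = (1361/π) × 0.256798 = 111.25 W/m².
— Configuration B (φ=+55.1°):
Solar declination: sin δ = sin ε · sin λ_s = sin 23.44° × sin 112.5° = 0.36751, so δ = +21.562°.
cos H₀ = −tan(+55.1°) tan(+21.562°) = -0.5665, H₀ = 2.1730 rad.
Bracket: H₀ sin φ sin δ + cos φ cos δ sin H₀ = 2.1730×0.82015×0.36751 + 0.57215×0.93002×0.82410 = 0.654971 + 0.438513 = 1.093484.
Q̄ = (S₀/π) × [bracket] = (1361/π) × 1.093484 = 473.72 W/m².
Ratio Q̄_A / Q̄_B = 111.25 / 473.72 = 0.2348.

Q̄_A / Q̄_B ≈ 0.235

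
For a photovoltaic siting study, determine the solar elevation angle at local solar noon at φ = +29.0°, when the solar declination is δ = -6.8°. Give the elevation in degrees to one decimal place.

At local noon the hour angle is zero, so the zenith angle equals |φ − δ| = |+29.0° − (-6.800°)| = 35.800°.
Elevation = 90° − 35.800° = 54.2°.

54.2°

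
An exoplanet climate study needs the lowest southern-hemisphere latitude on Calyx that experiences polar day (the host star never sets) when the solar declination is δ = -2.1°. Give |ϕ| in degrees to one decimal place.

Polar day requires cos h₀ = −tan ϕ tan δ ≤ −1, i.e. tan ϕ tan δ ≥ 1.
The boundary is |tan ϕ| · |tan δ| = 1, so |ϕ| = 90° − |δ| = 90° − 2.1° = 87.9° in the southern hemisphere.

|ϕ| = 87.9°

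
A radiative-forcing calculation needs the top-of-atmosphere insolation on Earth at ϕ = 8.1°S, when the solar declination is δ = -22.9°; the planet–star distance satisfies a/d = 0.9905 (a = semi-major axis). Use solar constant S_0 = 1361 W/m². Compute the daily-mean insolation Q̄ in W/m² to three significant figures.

Q̄ ≈ 425 W/m²

cos h₀ = −tan(-8.1°) tan(-22.900°) = -0.0601, h₀ = 1.6310 rad.
Bracket: h₀ sin ϕ sin δ + cos ϕ cos δ sin h₀ = 1.6310×-0.14090×-0.38912 + 0.99002×0.92119×0.99819 = 0.089423 + 0.910346 = 0.999769.
Inverse-square distance factor (a/d)² = 0.9905² = 0.981090.
Q̄ = (S_0/π) × 0.981090 × [bracket] = (1361/π) × 0.981090 × 0.999769 = 424.9 W/m².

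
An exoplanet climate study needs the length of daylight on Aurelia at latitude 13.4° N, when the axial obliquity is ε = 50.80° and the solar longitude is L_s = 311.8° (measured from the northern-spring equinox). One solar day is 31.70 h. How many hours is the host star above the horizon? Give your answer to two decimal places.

Solar declination: sin δ = sin ε · sin L_s = sin 50.80° × sin 311.8° = -0.57770, so δ = -35.289°.
cos h₀ = −tan ϕ · tan δ = −tan(+13.4°) × tan(-35.289°) = 0.1686, so h₀ = 1.4014 rad = 80.29°.
Daylight = 2h₀/(2π) × 31.70 h = (1.4014/π) × 31.70 = 14.14 h.

14.14 h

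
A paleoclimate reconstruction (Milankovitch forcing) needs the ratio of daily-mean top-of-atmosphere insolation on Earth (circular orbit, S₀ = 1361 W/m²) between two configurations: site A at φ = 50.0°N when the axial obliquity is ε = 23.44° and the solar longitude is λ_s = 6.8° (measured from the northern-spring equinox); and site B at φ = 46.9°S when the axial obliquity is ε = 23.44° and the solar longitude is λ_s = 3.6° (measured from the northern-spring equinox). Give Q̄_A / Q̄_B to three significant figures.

— Configuration A (φ=+50.0°):
Solar declination: sin δ = sin ε · sin λ_s = sin 23.44° × sin 6.8° = 0.04710, so δ = +2.700°.
cos H₀ = −tan(+50.0°) tan(+2.700°) = -0.0562, H₀ = 1.6270 rad.
Bracket: H₀ sin φ sin δ + cos φ cos δ sin H₀ = 1.6270×0.76604×0.04710 + 0.64279×0.99889×0.99842 = 0.058703 + 0.641062 = 0.699765.
Q̄ = (S₀/π) × [bracket] = (1361/π) × 0.699765 = 303.15 W/m².
— Configuration B (φ=-46.9°):
Solar declination: sin δ = sin ε · sin λ_s = sin 23.44° × sin 3.6° = 0.02498, so δ = +1.431°.
cos H₀ = −tan(-46.9°) tan(+1.431°) = 0.0267, H₀ = 1.5441 rad.
Bracket: H₀ sin φ sin δ + cos φ cos δ sin H₀ = 1.5441×-0.73016×0.02498 + 0.68327×0.99969×0.99964 = -0.028163 + 0.682812 = 0.654649.
Q̄ = (S₀/π) × [bracket] = (1361/π) × 0.654649 = 283.61 W/m².
Ratio Q̄_A / Q̄_B = 303.15 / 283.61 = 1.069.

Q̄_A / Q̄_B ≈ 1.07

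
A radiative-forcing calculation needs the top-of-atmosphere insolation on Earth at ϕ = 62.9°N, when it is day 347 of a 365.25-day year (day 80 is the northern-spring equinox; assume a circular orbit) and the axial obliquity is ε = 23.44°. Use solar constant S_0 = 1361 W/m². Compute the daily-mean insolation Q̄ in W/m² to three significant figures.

Solar longitude: L_s = 360° × (347 − 80)/365.25 = 263.162°.
sin δ = sin 23.44° × sin 263.162° = -0.39496, so δ = -23.263°.
cos h₀ = −tan(+62.9°) tan(-23.263°) = 0.8401, h₀ = 0.5733 rad.
Bracket: h₀ sin ϕ sin δ + cos ϕ cos δ sin h₀ = 0.5733×0.89021×-0.39496 + 0.45554×0.91870×0.54240 = -0.201571 + 0.226997 = 0.025426.
Q̄ = (S_0/π) × [bracket] = (1361/π) × 0.025426 = 11.02 W/m².

Q̄ ≈ 11.0 W/m²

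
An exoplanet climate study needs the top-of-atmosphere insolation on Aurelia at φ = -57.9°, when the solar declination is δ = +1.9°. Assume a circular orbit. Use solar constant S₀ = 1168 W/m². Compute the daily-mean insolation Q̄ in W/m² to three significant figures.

Q̄ ≈ 181 W/m²

cos H₀ = −tan(-57.9°) tan(+1.900°) = 0.0529, H₀ = 1.5179 rad.
Bracket: H₀ sin φ sin δ + cos φ cos δ sin H₀ = 1.5179×-0.84712×0.03316 + 0.53140×0.99945×0.99860 = -0.042639 + 0.530364 = 0.487725.
Q̄ = (S₀/π) × [bracket] = (1168/π) × 0.487725 = 181.3 W/m².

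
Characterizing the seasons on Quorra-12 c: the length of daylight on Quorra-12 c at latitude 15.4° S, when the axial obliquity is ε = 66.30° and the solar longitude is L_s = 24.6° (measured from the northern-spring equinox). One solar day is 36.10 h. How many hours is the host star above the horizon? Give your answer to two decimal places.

16.74 h

Solar declination: sin δ = sin ε · sin L_s = sin 66.30° × sin 24.6° = 0.38117, so δ = +22.406°.
cos h₀ = −tan ϕ · tan δ = −tan(-15.4°) × tan(+22.406°) = 0.1136, so h₀ = 1.4570 rad = 83.48°.
Daylight = 2h₀/(2π) × 36.10 h = (1.4570/π) × 36.10 = 16.74 h.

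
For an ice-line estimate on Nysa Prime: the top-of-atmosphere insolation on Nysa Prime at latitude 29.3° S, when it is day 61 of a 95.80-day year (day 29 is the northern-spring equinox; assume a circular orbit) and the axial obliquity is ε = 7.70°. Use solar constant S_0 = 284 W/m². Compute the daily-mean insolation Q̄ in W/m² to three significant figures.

Q̄ ≈ 70.4 W/m²

Solar longitude: L_s = 360° × (61 − 29)/95.80 = 120.251°.
sin δ = sin 7.70° × sin 120.251° = 0.11574, so δ = +6.646°.
cos h₀ = −tan(-29.3°) tan(+6.646°) = 0.0654, h₀ = 1.5054 rad.
Bracket: h₀ sin ϕ sin δ + cos ϕ cos δ sin h₀ = 1.5054×-0.48938×0.11574 + 0.87207×0.99328×0.99786 = -0.085267 + 0.864356 = 0.779089.
Q̄ = (S_0/π) × [bracket] = (284/π) × 0.779089 = 70.43 W/m².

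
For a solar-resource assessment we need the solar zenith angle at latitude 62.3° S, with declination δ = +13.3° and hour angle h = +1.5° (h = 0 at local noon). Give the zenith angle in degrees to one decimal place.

cos θ_z = sin φ sin δ + cos φ cos δ cos h = -0.203685 + 0.452219 = 0.248534.
θ_z = arccos(0.248534) = 75.6°.

θ_z = 75.6°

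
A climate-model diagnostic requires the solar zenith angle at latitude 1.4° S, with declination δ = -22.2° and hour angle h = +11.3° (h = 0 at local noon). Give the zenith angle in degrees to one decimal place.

θ_z = 23.5°

cos θ_z = sin ϕ sin δ + cos ϕ cos δ cos h = 0.009231 + 0.907651 = 0.916882.
θ_z = arccos(0.916882) = 23.5°.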